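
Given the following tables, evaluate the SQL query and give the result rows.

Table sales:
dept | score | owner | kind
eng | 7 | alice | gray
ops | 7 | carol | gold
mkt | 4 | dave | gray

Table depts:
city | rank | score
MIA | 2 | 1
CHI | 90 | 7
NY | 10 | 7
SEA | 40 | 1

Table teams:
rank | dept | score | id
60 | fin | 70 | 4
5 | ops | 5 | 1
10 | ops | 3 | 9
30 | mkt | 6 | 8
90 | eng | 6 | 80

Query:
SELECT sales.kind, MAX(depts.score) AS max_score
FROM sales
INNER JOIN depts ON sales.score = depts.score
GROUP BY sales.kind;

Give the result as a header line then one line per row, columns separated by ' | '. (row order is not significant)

After JOIN depts (4 rows):
sales.dept | sales.score | sales.owner | sales.kind | depts.city | depts.rank | depts.score
eng | 7 | alice | gray | CHI | 90 | 7
eng | 7 | alice | gray | NY | 10 | 7
ops | 7 | carol | gold | CHI | 90 | 7
ops | 7 | carol | gold | NY | 10 | 7
After GROUP BY (2 rows):
sales.kind | max_score
gray | 7
gold | 7

== RESULT ==
sales.kind | max_score
gray | 7
gold | 7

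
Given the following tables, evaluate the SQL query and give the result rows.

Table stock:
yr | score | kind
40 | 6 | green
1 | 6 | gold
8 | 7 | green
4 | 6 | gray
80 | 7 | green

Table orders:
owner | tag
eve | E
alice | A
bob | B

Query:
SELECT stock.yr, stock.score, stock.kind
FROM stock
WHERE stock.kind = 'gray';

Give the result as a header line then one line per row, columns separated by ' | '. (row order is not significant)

== RESULT ==
stock.yr | stock.score | stock.kind
4 | 6 | gray

Derivation:
After WHERE (1 rows):
stock.yr | stock.score | stock.kind
4 | 6 | gray
After SELECT (1 rows):
stock.yr | stock.score | stock.kind
4 | 6 | gray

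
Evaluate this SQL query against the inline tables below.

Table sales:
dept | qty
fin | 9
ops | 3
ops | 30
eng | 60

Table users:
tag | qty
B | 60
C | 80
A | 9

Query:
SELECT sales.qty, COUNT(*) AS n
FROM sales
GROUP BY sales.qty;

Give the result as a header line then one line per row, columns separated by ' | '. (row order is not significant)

== RESULT ==
sales.qty | n
9 | 1
3 | 1
30 | 1
60 | 1

Derivation:
After GROUP BY (4 rows):
sales.qty | n
9 | 1
3 | 1
30 | 1
60 | 1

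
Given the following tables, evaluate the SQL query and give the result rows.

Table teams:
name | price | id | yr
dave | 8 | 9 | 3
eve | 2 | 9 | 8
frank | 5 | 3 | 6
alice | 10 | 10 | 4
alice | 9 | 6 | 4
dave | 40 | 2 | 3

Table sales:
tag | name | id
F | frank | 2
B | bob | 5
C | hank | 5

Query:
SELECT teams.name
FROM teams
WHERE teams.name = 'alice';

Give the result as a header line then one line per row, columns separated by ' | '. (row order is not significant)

After WHERE (2 rows):
teams.name | teams.price | teams.id | teams.yr
alice | 10 | 10 | 4
alice | 9 | 6 | 4
After SELECT (2 rows):
teams.name
alice
alice

== RESULT ==
teams.name
alice
alice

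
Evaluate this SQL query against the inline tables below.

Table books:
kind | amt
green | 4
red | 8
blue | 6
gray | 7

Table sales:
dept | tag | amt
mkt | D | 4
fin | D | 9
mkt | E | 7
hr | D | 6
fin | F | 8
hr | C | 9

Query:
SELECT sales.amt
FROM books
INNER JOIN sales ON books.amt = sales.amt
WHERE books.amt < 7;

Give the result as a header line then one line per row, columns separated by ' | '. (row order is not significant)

== RESULT ==
sales.amt
4
6

Derivation:
After JOIN sales (4 rows):
books.kind | books.amt | sales.dept | sales.tag | sales.amt
green | 4 | mkt | D | 4
red | 8 | fin | F | 8
blue | 6 | hr | D | 6
gray | 7 | mkt | E | 7
After WHERE (2 rows):
books.kind | books.amt | sales.dept | sales.tag | sales.amt
green | 4 | mkt | D | 4
blue | 6 | hr | D | 6
After SELECT (2 rows):
sales.amt
4
6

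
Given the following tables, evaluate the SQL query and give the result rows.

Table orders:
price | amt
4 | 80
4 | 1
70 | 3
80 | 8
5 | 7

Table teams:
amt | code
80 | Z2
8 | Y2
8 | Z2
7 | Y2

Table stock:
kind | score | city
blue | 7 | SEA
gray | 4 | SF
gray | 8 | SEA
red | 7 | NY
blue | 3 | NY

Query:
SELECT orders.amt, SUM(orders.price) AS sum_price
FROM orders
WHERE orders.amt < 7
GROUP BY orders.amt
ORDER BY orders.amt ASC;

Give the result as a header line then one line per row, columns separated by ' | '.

== RESULT ==
orders.amt | sum_price
1 | 4
3 | 70

Derivation:
After WHERE (2 rows):
orders.price | orders.amt
4 | 1
70 | 3
After GROUP BY (2 rows):
orders.amt | sum_price
1 | 4
3 | 70
After ORDER BY (2 rows):
orders.amt | sum_price
1 | 4
3 | 70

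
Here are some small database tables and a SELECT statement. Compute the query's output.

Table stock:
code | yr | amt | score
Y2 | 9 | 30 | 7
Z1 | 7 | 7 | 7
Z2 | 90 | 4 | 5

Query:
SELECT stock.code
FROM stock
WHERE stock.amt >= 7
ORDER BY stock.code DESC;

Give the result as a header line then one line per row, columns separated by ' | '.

After WHERE (2 rows):
stock.code | stock.yr | stock.amt | stock.score
Y2 | 9 | 30 | 7
Z1 | 7 | 7 | 7
After SELECT (2 rows):
stock.code
Y2
Z1
After ORDER BY (2 rows):
stock.code
Z1
Y2

== RESULT ==
stock.code
Z1
Y2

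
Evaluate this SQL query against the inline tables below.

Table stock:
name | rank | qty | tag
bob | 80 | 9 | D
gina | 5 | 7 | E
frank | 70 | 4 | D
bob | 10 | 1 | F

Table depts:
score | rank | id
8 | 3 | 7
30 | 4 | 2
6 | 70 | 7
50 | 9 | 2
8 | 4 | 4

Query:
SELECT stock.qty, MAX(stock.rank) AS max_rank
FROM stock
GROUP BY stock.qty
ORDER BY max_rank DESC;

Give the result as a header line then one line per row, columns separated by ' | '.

== RESULT ==
stock.qty | max_rank
9 | 80
4 | 70
1 | 10
7 | 5

Derivation:
After GROUP BY (4 rows):
stock.qty | max_rank
9 | 80
7 | 5
4 | 70
1 | 10
After ORDER BY (4 rows):
stock.qty | max_rank
9 | 80
4 | 70
1 | 10
7 | 5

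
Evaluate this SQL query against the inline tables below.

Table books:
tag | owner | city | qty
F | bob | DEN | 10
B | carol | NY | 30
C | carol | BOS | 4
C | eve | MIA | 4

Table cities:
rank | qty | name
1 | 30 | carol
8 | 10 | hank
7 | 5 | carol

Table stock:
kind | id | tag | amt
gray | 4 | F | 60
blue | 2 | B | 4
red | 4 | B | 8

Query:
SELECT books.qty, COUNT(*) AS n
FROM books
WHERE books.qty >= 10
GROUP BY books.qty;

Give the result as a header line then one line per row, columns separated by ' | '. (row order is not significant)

After WHERE (2 rows):
books.tag | books.owner | books.city | books.qty
F | bob | DEN | 10
B | carol | NY | 30
After GROUP BY (2 rows):
books.qty | n
10 | 1
30 | 1

== RESULT ==
books.qty | n
10 | 1
30 | 1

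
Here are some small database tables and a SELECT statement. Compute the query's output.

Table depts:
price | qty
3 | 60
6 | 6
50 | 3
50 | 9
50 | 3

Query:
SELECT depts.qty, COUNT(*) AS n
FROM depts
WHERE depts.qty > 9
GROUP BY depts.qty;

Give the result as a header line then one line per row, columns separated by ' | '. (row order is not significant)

After WHERE (1 rows):
depts.price | depts.qty
3 | 60
After GROUP BY (1 rows):
depts.qty | n
60 | 1

== RESULT ==
depts.qty | n
60 | 1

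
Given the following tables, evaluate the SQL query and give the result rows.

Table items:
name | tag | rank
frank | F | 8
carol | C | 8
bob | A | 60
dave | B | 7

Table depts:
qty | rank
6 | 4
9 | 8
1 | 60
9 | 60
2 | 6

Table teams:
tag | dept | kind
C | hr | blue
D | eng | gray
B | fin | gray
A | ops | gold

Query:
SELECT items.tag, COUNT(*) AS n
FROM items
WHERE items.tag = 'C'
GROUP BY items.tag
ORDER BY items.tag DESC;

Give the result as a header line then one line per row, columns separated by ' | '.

== RESULT ==
items.tag | n
C | 1

Derivation:
After WHERE (1 rows):
items.name | items.tag | items.rank
carol | C | 8
After GROUP BY (1 rows):
items.tag | n
C | 1
After ORDER BY (1 rows):
items.tag | n
C | 1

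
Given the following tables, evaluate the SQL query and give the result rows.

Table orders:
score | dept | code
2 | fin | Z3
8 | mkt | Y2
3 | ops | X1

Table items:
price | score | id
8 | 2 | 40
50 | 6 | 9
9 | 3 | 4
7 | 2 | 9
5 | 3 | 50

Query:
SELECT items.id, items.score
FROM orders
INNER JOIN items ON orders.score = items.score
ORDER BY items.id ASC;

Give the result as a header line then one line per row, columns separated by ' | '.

== RESULT ==
items.id | items.score
4 | 3
9 | 2
40 | 2
50 | 3

Derivation:
After JOIN items (4 rows):
orders.score | orders.dept | orders.code | items.price | items.score | items.id
2 | fin | Z3 | 8 | 2 | 40
2 | fin | Z3 | 7 | 2 | 9
3 | ops | X1 | 9 | 3 | 4
3 | ops | X1 | 5 | 3 | 50
After SELECT (4 rows):
items.id | items.score
40 | 2
9 | 2
4 | 3
50 | 3
After ORDER BY (4 rows):
items.id | items.score
4 | 3
9 | 2
40 | 2
50 | 3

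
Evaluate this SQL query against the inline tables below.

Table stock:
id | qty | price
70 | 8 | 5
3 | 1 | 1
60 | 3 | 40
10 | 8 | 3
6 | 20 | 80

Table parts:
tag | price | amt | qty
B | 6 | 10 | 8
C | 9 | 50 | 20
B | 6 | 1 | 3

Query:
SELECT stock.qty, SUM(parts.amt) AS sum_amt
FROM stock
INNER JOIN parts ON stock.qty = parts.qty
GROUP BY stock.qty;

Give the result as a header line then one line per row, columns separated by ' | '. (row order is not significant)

After JOIN parts (4 rows):
stock.id | stock.qty | stock.price | parts.tag | parts.price | parts.amt | parts.qty
70 | 8 | 5 | B | 6 | 10 | 8
60 | 3 | 40 | B | 6 | 1 | 3
10 | 8 | 3 | B | 6 | 10 | 8
6 | 20 | 80 | C | 9 | 50 | 20
After GROUP BY (3 rows):
stock.qty | sum_amt
8 | 20
3 | 1
20 | 50

== RESULT ==
stock.qty | sum_amt
8 | 20
3 | 1
20 | 50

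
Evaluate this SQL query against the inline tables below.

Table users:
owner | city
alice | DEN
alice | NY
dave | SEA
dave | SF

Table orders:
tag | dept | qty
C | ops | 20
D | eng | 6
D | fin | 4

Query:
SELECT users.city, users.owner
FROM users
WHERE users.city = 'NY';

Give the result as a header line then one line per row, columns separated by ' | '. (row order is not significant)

== RESULT ==
users.city | users.owner
NY | alice

Derivation:
After WHERE (1 rows):
users.owner | users.city
alice | NY
After SELECT (1 rows):
users.city | users.owner
NY | alice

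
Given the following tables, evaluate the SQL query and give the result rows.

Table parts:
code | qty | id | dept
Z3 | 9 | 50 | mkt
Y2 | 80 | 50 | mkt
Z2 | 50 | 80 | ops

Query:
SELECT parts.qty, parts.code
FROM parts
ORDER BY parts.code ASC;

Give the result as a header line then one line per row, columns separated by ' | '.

After SELECT (3 rows):
parts.qty | parts.code
9 | Z3
80 | Y2
50 | Z2
After ORDER BY (3 rows):
parts.qty | parts.code
80 | Y2
50 | Z2
9 | Z3

== RESULT ==
parts.qty | parts.code
80 | Y2
50 | Z2
9 | Z3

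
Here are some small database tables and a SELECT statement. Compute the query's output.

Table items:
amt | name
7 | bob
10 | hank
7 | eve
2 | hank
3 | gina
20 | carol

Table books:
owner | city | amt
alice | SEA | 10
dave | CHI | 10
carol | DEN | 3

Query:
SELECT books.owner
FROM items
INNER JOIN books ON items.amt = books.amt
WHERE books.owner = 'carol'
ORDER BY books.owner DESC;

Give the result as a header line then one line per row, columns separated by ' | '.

== RESULT ==
books.owner
carol

Derivation:
After JOIN books (3 rows):
items.amt | items.name | books.owner | books.city | books.amt
10 | hank | alice | SEA | 10
10 | hank | dave | CHI | 10
3 | gina | carol | DEN | 3
After WHERE (1 rows):
items.amt | items.name | books.owner | books.city | books.amt
3 | gina | carol | DEN | 3
After SELECT (1 rows):
books.owner
carol
After ORDER BY (1 rows):
books.owner
carol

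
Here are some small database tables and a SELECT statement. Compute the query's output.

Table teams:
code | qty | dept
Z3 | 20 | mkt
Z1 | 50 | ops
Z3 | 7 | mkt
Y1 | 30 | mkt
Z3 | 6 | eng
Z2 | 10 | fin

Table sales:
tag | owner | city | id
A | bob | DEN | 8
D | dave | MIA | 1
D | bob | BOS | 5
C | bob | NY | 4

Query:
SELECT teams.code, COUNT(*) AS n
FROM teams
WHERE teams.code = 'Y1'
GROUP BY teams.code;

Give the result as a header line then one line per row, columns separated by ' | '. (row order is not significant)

== RESULT ==
teams.code | n
Y1 | 1

Derivation:
After WHERE (1 rows):
teams.code | teams.qty | teams.dept
Y1 | 30 | mkt
After GROUP BY (1 rows):
teams.code | n
Y1 | 1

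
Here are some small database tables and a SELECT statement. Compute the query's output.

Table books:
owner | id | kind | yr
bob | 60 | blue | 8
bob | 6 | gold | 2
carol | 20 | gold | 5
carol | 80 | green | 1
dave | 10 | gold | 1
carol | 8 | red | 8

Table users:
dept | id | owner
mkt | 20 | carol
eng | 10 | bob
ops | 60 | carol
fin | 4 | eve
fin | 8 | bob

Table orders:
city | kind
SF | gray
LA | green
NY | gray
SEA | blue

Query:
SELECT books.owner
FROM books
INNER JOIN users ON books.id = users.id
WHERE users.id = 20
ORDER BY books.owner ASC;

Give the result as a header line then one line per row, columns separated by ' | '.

== RESULT ==
books.owner
carol

Derivation:
After JOIN users (4 rows):
books.owner | books.id | books.kind | books.yr | users.dept | users.id | users.owner
bob | 60 | blue | 8 | ops | 60 | carol
carol | 20 | gold | 5 | mkt | 20 | carol
dave | 10 | gold | 1 | eng | 10 | bob
carol | 8 | red | 8 | fin | 8 | bob
After WHERE (1 rows):
books.owner | books.id | books.kind | books.yr | users.dept | users.id | users.owner
carol | 20 | gold | 5 | mkt | 20 | carol
After SELECT (1 rows):
books.owner
carol
After ORDER BY (1 rows):
books.owner
carol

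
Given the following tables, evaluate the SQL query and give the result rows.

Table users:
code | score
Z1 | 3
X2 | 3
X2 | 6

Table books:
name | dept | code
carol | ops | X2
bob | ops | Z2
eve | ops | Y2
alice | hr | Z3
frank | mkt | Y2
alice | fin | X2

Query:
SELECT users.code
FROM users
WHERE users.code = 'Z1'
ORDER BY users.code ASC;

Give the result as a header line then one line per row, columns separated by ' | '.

== RESULT ==
users.code
Z1

Derivation:
After WHERE (1 rows):
users.code | users.score
Z1 | 3
After SELECT (1 rows):
users.code
Z1
After ORDER BY (1 rows):
users.code
Z1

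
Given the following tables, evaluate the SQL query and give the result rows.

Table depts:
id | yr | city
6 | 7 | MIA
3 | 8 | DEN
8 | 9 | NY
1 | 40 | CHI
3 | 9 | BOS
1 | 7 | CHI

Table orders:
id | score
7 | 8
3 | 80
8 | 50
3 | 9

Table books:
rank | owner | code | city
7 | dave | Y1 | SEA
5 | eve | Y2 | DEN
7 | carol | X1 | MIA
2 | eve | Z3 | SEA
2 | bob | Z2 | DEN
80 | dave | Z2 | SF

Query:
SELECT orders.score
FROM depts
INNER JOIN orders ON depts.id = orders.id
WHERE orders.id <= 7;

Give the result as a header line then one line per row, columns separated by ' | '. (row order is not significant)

== RESULT ==
orders.score
80
9
80
9

Derivation:
After JOIN orders (5 rows):
depts.id | depts.yr | depts.city | orders.id | orders.score
3 | 8 | DEN | 3 | 80
3 | 8 | DEN | 3 | 9
8 | 9 | NY | 8 | 50
3 | 9 | BOS | 3 | 80
3 | 9 | BOS | 3 | 9
After WHERE (4 rows):
depts.id | depts.yr | depts.city | orders.id | orders.score
3 | 8 | DEN | 3 | 80
3 | 8 | DEN | 3 | 9
3 | 9 | BOS | 3 | 80
3 | 9 | BOS | 3 | 9
After SELECT (4 rows):
orders.score
80
9
80
9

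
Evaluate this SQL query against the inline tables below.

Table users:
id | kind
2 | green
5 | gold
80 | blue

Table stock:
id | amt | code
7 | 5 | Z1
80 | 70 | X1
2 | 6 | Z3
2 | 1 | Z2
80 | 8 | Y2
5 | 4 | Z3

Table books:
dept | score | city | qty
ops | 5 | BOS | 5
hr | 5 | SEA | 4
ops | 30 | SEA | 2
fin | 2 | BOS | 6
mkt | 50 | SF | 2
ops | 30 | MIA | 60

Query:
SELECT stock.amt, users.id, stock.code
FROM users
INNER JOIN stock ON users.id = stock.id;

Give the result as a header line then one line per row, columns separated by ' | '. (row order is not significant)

== RESULT ==
stock.amt | users.id | stock.code
6 | 2 | Z3
1 | 2 | Z2
4 | 5 | Z3
70 | 80 | X1
8 | 80 | Y2

Derivation:
After JOIN stock (5 rows):
users.id | users.kind | stock.id | stock.amt | stock.code
2 | green | 2 | 6 | Z3
2 | green | 2 | 1 | Z2
5 | gold | 5 | 4 | Z3
80 | blue | 80 | 70 | X1
80 | blue | 80 | 8 | Y2
After SELECT (5 rows):
stock.amt | users.id | stock.code
6 | 2 | Z3
1 | 2 | Z2
4 | 5 | Z3
70 | 80 | X1
8 | 80 | Y2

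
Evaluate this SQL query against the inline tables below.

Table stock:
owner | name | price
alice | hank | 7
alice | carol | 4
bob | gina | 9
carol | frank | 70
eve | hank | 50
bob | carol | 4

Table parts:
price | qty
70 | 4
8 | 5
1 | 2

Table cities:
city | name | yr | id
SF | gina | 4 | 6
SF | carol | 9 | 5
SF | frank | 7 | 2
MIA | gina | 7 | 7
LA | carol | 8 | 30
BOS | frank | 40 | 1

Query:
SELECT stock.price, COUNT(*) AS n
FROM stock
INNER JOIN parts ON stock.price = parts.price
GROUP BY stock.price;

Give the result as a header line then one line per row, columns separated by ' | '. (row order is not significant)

After JOIN parts (1 rows):
stock.owner | stock.name | stock.price | parts.price | parts.qty
carol | frank | 70 | 70 | 4
After GROUP BY (1 rows):
stock.price | n
70 | 1

== RESULT ==
stock.price | n
70 | 1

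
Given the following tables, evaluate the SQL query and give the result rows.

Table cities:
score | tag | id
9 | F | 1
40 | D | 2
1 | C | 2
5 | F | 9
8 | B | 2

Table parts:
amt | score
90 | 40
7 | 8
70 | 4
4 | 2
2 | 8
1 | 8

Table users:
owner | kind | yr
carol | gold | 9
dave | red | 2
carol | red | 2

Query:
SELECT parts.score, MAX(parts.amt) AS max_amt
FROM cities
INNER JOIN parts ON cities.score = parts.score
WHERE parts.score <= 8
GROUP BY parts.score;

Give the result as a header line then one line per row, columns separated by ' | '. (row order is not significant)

== RESULT ==
parts.score | max_amt
8 | 7

Derivation:
After JOIN parts (4 rows):
cities.score | cities.tag | cities.id | parts.amt | parts.score
40 | D | 2 | 90 | 40
8 | B | 2 | 7 | 8
8 | B | 2 | 2 | 8
8 | B | 2 | 1 | 8
After WHERE (3 rows):
cities.score | cities.tag | cities.id | parts.amt | parts.score
8 | B | 2 | 7 | 8
8 | B | 2 | 2 | 8
8 | B | 2 | 1 | 8
After GROUP BY (1 rows):
parts.score | max_amt
8 | 7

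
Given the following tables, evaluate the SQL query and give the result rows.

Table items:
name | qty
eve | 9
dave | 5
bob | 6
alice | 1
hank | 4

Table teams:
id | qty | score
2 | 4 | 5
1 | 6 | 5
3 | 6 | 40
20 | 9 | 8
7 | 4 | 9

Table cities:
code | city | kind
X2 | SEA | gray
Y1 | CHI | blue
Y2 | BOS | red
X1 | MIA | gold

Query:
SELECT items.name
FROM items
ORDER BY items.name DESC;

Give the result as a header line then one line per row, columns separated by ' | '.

== RESULT ==
items.name
hank
eve
dave
bob
alice

Derivation:
After SELECT (5 rows):
items.name
eve
dave
bob
alice
hank
After ORDER BY (5 rows):
items.name
hank
eve
dave
bob
alice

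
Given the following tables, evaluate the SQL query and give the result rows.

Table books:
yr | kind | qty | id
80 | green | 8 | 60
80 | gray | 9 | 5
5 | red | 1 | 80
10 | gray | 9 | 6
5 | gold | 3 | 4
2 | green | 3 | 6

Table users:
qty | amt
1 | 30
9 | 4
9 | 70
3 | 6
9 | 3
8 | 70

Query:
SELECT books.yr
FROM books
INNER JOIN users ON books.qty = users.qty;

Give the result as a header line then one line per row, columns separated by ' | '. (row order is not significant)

After JOIN users (10 rows):
books.yr | books.kind | books.qty | books.id | users.qty | users.amt
80 | green | 8 | 60 | 8 | 70
80 | gray | 9 | 5 | 9 | 4
80 | gray | 9 | 5 | 9 | 70
80 | gray | 9 | 5 | 9 | 3
5 | red | 1 | 80 | 1 | 30
10 | gray | 9 | 6 | 9 | 4
10 | gray | 9 | 6 | 9 | 70
10 | gray | 9 | 6 | 9 | 3
5 | gold | 3 | 4 | 3 | 6
2 | green | 3 | 6 | 3 | 6
After SELECT (10 rows):
books.yr
80
80
80
80
5
10
10
10
5
2

== RESULT ==
books.yr
80
80
80
80
5
10
10
10
5
2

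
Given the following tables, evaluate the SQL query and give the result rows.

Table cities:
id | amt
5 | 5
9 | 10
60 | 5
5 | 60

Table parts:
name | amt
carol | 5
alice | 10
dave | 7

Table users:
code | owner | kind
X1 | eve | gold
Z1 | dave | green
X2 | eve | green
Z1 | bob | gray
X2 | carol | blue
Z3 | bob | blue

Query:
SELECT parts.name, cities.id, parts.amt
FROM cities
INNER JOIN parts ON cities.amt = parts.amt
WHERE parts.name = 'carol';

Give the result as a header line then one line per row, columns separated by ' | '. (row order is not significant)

== RESULT ==
parts.name | cities.id | parts.amt
carol | 5 | 5
carol | 60 | 5

Derivation:
After JOIN parts (3 rows):
cities.id | cities.amt | parts.name | parts.amt
5 | 5 | carol | 5
9 | 10 | alice | 10
60 | 5 | carol | 5
After WHERE (2 rows):
cities.id | cities.amt | parts.name | parts.amt
5 | 5 | carol | 5
60 | 5 | carol | 5
After SELECT (2 rows):
parts.name | cities.id | parts.amt
carol | 5 | 5
carol | 60 | 5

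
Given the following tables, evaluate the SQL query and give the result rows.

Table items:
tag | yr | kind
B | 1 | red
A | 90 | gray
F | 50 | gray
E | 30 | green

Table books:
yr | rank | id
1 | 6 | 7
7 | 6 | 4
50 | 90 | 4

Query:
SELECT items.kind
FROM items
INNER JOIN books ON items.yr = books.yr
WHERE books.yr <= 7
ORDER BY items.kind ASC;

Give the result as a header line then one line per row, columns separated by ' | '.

== RESULT ==
items.kind
red

Derivation:
After JOIN books (2 rows):
items.tag | items.yr | items.kind | books.yr | books.rank | books.id
B | 1 | red | 1 | 6 | 7
F | 50 | gray | 50 | 90 | 4
After WHERE (1 rows):
items.tag | items.yr | items.kind | books.yr | books.rank | books.id
B | 1 | red | 1 | 6 | 7
After SELECT (1 rows):
items.kind
red
After ORDER BY (1 rows):
items.kind
red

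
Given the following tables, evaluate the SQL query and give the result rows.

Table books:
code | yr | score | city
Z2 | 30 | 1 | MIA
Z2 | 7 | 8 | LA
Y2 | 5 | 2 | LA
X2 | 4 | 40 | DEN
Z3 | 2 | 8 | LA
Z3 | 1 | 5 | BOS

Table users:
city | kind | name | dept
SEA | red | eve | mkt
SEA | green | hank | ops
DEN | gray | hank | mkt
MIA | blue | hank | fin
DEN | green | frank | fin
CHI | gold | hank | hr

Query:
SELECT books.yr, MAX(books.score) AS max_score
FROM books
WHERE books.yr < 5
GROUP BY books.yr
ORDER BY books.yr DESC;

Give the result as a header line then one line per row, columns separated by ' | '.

== RESULT ==
books.yr | max_score
4 | 40
2 | 8
1 | 5

Derivation:
After WHERE (3 rows):
books.code | books.yr | books.score | books.city
X2 | 4 | 40 | DEN
Z3 | 2 | 8 | LA
Z3 | 1 | 5 | BOS
After GROUP BY (3 rows):
books.yr | max_score
4 | 40
2 | 8
1 | 5
After ORDER BY (3 rows):
books.yr | max_score
4 | 40
2 | 8
1 | 5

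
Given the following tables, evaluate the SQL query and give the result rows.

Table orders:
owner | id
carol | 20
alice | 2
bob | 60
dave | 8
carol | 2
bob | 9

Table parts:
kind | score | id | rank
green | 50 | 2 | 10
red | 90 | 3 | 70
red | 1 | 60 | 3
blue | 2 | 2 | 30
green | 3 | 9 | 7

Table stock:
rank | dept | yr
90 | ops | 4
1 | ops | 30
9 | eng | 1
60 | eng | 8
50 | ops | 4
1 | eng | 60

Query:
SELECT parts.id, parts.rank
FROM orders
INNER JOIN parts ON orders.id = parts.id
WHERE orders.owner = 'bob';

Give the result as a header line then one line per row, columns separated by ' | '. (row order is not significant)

== RESULT ==
parts.id | parts.rank
60 | 3
9 | 7

Derivation:
After JOIN parts (6 rows):
orders.owner | orders.id | parts.kind | parts.score | parts.id | parts.rank
alice | 2 | green | 50 | 2 | 10
alice | 2 | blue | 2 | 2 | 30
bob | 60 | red | 1 | 60 | 3
carol | 2 | green | 50 | 2 | 10
carol | 2 | blue | 2 | 2 | 30
bob | 9 | green | 3 | 9 | 7
After WHERE (2 rows):
orders.owner | orders.id | parts.kind | parts.score | parts.id | parts.rank
bob | 60 | red | 1 | 60 | 3
bob | 9 | green | 3 | 9 | 7
After SELECT (2 rows):
parts.id | parts.rank
60 | 3
9 | 7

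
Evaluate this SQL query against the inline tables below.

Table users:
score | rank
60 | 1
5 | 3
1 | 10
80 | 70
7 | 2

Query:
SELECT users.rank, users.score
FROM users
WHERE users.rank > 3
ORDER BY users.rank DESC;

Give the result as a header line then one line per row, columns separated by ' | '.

== RESULT ==
users.rank | users.score
70 | 80
10 | 1

Derivation:
After WHERE (2 rows):
users.score | users.rank
1 | 10
80 | 70
After SELECT (2 rows):
users.rank | users.score
10 | 1
70 | 80
After ORDER BY (2 rows):
users.rank | users.score
70 | 80
10 | 1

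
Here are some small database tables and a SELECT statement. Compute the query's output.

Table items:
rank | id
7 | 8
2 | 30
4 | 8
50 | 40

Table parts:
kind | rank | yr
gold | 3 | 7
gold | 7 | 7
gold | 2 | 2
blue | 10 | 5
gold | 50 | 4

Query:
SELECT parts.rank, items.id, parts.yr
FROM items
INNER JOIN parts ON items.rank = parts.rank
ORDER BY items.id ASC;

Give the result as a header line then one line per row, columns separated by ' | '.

== RESULT ==
parts.rank | items.id | parts.yr
7 | 8 | 7
2 | 30 | 2
50 | 40 | 4

Derivation:
After JOIN parts (3 rows):
items.rank | items.id | parts.kind | parts.rank | parts.yr
7 | 8 | gold | 7 | 7
2 | 30 | gold | 2 | 2
50 | 40 | gold | 50 | 4
After SELECT (3 rows):
parts.rank | items.id | parts.yr
7 | 8 | 7
2 | 30 | 2
50 | 40 | 4
After ORDER BY (3 rows):
parts.rank | items.id | parts.yr
7 | 8 | 7
2 | 30 | 2
50 | 40 | 4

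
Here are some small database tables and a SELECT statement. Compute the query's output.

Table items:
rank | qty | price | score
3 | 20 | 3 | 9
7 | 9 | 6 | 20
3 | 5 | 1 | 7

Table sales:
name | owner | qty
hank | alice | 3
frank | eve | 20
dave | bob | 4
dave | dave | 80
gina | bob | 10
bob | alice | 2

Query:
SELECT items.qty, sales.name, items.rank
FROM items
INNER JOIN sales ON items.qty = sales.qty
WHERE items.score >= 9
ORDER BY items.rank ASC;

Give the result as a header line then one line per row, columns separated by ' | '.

After JOIN sales (1 rows):
items.rank | items.qty | items.price | items.score | sales.name | sales.owner | sales.qty
3 | 20 | 3 | 9 | frank | eve | 20
After WHERE (1 rows):
items.rank | items.qty | items.price | items.score | sales.name | sales.owner | sales.qty
3 | 20 | 3 | 9 | frank | eve | 20
After SELECT (1 rows):
items.qty | sales.name | items.rank
20 | frank | 3
After ORDER BY (1 rows):
items.qty | sales.name | items.rank
20 | frank | 3

== RESULT ==
items.qty | sales.name | items.rank
20 | frank | 3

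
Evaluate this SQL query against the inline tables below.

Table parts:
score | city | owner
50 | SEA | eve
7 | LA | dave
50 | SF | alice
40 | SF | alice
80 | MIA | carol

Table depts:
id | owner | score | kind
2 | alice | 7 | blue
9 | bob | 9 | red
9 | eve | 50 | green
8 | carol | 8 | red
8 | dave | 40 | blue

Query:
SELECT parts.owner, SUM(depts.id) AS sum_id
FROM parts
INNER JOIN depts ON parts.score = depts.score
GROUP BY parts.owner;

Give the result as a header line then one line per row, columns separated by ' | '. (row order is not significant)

After JOIN depts (4 rows):
parts.score | parts.city | parts.owner | depts.id | depts.owner | depts.score | depts.kind
50 | SEA | eve | 9 | eve | 50 | green
7 | LA | dave | 2 | alice | 7 | blue
50 | SF | alice | 9 | eve | 50 | green
40 | SF | alice | 8 | dave | 40 | blue
After GROUP BY (3 rows):
parts.owner | sum_id
eve | 9
dave | 2
alice | 17

== RESULT ==
parts.owner | sum_id
eve | 9
dave | 2
alice | 17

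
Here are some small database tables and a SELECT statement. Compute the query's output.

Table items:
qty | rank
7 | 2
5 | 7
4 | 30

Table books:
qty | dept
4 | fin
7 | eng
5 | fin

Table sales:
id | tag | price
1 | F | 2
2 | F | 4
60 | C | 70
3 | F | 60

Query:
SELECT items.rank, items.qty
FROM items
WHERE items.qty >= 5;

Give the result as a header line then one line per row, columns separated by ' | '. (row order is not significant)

== RESULT ==
items.rank | items.qty
2 | 7
7 | 5

Derivation:
After WHERE (2 rows):
items.qty | items.rank
7 | 2
5 | 7
After SELECT (2 rows):
items.rank | items.qty
2 | 7
7 | 5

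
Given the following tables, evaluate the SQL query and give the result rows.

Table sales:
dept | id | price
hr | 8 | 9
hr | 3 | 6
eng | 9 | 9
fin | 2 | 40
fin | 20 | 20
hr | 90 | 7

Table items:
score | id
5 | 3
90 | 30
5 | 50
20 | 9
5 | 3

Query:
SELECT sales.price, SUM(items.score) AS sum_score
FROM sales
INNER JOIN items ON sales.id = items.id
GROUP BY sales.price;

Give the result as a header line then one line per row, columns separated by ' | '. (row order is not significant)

== RESULT ==
sales.price | sum_score
6 | 10
9 | 20

Derivation:
After JOIN items (3 rows):
sales.dept | sales.id | sales.price | items.score | items.id
hr | 3 | 6 | 5 | 3
hr | 3 | 6 | 5 | 3
eng | 9 | 9 | 20 | 9
After GROUP BY (2 rows):
sales.price | sum_score
6 | 10
9 | 20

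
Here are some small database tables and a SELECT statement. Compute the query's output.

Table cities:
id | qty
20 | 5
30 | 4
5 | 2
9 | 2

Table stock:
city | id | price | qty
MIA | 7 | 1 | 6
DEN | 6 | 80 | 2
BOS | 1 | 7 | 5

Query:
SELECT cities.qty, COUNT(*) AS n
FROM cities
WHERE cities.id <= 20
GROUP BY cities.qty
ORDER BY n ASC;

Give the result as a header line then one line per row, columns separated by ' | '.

== RESULT ==
cities.qty | n
5 | 1
2 | 2

Derivation:
After WHERE (3 rows):
cities.id | cities.qty
20 | 5
5 | 2
9 | 2
After GROUP BY (2 rows):
cities.qty | n
5 | 1
2 | 2
After ORDER BY (2 rows):
cities.qty | n
5 | 1
2 | 2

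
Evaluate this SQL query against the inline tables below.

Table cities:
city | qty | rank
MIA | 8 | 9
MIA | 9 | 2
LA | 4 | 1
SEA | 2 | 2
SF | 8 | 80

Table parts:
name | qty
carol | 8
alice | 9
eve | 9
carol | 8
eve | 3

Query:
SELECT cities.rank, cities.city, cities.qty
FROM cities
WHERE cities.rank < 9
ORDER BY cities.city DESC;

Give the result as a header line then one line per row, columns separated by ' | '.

== RESULT ==
cities.rank | cities.city | cities.qty
2 | SEA | 2
2 | MIA | 9
1 | LA | 4

Derivation:
After WHERE (3 rows):
cities.city | cities.qty | cities.rank
MIA | 9 | 2
LA | 4 | 1
SEA | 2 | 2
After SELECT (3 rows):
cities.rank | cities.city | cities.qty
2 | MIA | 9
1 | LA | 4
2 | SEA | 2
After ORDER BY (3 rows):
cities.rank | cities.city | cities.qty
2 | SEA | 2
2 | MIA | 9
1 | LA | 4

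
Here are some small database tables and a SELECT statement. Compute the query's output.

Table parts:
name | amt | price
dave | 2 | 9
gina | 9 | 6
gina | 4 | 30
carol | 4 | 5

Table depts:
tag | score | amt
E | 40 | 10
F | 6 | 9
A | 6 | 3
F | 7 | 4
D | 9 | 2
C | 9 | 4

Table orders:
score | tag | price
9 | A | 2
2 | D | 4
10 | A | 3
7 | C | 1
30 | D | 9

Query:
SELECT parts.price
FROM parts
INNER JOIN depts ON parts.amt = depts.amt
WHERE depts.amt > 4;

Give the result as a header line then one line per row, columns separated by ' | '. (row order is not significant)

== RESULT ==
parts.price
6

Derivation:
After JOIN depts (6 rows):
parts.name | parts.amt | parts.price | depts.tag | depts.score | depts.amt
dave | 2 | 9 | D | 9 | 2
gina | 9 | 6 | F | 6 | 9
gina | 4 | 30 | F | 7 | 4
gina | 4 | 30 | C | 9 | 4
carol | 4 | 5 | F | 7 | 4
carol | 4 | 5 | C | 9 | 4
After WHERE (1 rows):
parts.name | parts.amt | parts.price | depts.tag | depts.score | depts.amt
gina | 9 | 6 | F | 6 | 9
After SELECT (1 rows):
parts.price
6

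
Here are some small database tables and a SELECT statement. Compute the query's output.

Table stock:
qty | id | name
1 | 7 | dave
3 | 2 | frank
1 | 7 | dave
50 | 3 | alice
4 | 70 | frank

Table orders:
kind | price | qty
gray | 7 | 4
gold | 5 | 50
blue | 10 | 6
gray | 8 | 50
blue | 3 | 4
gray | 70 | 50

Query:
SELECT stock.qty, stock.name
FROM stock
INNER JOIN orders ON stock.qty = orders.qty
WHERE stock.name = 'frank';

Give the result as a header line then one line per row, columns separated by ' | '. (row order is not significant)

After JOIN orders (5 rows):
stock.qty | stock.id | stock.name | orders.kind | orders.price | orders.qty
50 | 3 | alice | gold | 5 | 50
50 | 3 | alice | gray | 8 | 50
50 | 3 | alice | gray | 70 | 50
4 | 70 | frank | gray | 7 | 4
4 | 70 | frank | blue | 3 | 4
After WHERE (2 rows):
stock.qty | stock.id | stock.name | orders.kind | orders.price | orders.qty
4 | 70 | frank | gray | 7 | 4
4 | 70 | frank | blue | 3 | 4
After SELECT (2 rows):
stock.qty | stock.name
4 | frank
4 | frank

== RESULT ==
stock.qty | stock.name
4 | frank
4 | frank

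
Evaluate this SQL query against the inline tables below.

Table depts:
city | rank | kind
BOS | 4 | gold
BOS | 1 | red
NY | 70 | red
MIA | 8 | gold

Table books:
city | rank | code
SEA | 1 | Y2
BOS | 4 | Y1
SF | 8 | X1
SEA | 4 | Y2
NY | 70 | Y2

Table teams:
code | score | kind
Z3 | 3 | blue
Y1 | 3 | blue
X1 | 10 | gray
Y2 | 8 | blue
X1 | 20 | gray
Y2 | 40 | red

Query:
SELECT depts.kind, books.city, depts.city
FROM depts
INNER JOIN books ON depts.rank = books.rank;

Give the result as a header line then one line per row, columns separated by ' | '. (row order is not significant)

== RESULT ==
depts.kind | books.city | depts.city
gold | BOS | BOS
gold | SEA | BOS
red | SEA | BOS
red | NY | NY
gold | SF | MIA

Derivation:
After JOIN books (5 rows):
depts.city | depts.rank | depts.kind | books.city | books.rank | books.code
BOS | 4 | gold | BOS | 4 | Y1
BOS | 4 | gold | SEA | 4 | Y2
BOS | 1 | red | SEA | 1 | Y2
NY | 70 | red | NY | 70 | Y2
MIA | 8 | gold | SF | 8 | X1
After SELECT (5 rows):
depts.kind | books.city | depts.city
gold | BOS | BOS
gold | SEA | BOS
red | SEA | BOS
red | NY | NY
gold | SF | MIA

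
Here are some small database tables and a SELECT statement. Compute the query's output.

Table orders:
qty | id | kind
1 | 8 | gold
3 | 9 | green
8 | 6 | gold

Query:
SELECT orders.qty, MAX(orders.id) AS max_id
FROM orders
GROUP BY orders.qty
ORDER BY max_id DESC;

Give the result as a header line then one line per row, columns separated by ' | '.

After GROUP BY (3 rows):
orders.qty | max_id
1 | 8
3 | 9
8 | 6
After ORDER BY (3 rows):
orders.qty | max_id
3 | 9
1 | 8
8 | 6

== RESULT ==
orders.qty | max_id
3 | 9
1 | 8
8 | 6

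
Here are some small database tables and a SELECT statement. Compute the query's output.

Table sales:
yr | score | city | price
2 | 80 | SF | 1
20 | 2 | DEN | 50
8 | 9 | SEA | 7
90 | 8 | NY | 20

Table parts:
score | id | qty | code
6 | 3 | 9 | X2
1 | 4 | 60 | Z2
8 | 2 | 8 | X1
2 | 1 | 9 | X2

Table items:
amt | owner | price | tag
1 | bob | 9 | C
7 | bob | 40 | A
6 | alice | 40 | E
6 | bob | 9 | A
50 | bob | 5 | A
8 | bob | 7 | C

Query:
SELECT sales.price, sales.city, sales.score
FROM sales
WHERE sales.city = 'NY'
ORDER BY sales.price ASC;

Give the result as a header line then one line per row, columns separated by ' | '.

After WHERE (1 rows):
sales.yr | sales.score | sales.city | sales.price
90 | 8 | NY | 20
After SELECT (1 rows):
sales.price | sales.city | sales.score
20 | NY | 8
After ORDER BY (1 rows):
sales.price | sales.city | sales.score
20 | NY | 8

== RESULT ==
sales.price | sales.city | sales.score
20 | NY | 8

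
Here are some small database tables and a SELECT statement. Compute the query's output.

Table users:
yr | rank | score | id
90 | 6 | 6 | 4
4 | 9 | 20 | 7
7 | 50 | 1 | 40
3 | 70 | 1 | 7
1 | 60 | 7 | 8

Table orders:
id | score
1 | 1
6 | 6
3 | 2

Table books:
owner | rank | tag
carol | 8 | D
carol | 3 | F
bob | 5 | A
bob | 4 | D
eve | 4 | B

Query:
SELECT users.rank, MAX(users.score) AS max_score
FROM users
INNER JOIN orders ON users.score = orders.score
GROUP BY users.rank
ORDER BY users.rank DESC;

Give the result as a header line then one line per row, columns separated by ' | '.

After JOIN orders (3 rows):
users.yr | users.rank | users.score | users.id | orders.id | orders.score
90 | 6 | 6 | 4 | 6 | 6
7 | 50 | 1 | 40 | 1 | 1
3 | 70 | 1 | 7 | 1 | 1
After GROUP BY (3 rows):
users.rank | max_score
6 | 6
50 | 1
70 | 1
After ORDER BY (3 rows):
users.rank | max_score
70 | 1
50 | 1
6 | 6

== RESULT ==
users.rank | max_score
70 | 1
50 | 1
6 | 6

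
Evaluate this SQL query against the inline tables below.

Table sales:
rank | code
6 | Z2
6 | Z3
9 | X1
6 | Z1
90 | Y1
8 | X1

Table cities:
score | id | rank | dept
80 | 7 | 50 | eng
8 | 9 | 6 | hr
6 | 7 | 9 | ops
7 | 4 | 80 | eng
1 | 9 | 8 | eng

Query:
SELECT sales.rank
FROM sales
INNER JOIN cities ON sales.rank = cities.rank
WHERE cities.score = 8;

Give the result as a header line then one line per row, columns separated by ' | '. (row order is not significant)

After JOIN cities (5 rows):
sales.rank | sales.code | cities.score | cities.id | cities.rank | cities.dept
6 | Z2 | 8 | 9 | 6 | hr
6 | Z3 | 8 | 9 | 6 | hr
9 | X1 | 6 | 7 | 9 | ops
6 | Z1 | 8 | 9 | 6 | hr
8 | X1 | 1 | 9 | 8 | eng
After WHERE (3 rows):
sales.rank | sales.code | cities.score | cities.id | cities.rank | cities.dept
6 | Z2 | 8 | 9 | 6 | hr
6 | Z3 | 8 | 9 | 6 | hr
6 | Z1 | 8 | 9 | 6 | hr
After SELECT (3 rows):
sales.rank
6
6
6

== RESULT ==
sales.rank
6
6
6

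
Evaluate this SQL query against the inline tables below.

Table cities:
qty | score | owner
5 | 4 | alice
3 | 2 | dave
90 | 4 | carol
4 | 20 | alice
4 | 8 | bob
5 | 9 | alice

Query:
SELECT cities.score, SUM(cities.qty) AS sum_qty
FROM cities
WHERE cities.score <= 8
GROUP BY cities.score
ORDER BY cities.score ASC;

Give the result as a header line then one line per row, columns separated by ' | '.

== RESULT ==
cities.score | sum_qty
2 | 3
4 | 95
8 | 4

Derivation:
After WHERE (4 rows):
cities.qty | cities.score | cities.owner
5 | 4 | alice
3 | 2 | dave
90 | 4 | carol
4 | 8 | bob
After GROUP BY (3 rows):
cities.score | sum_qty
4 | 95
2 | 3
8 | 4
After ORDER BY (3 rows):
cities.score | sum_qty
2 | 3
4 | 95
8 | 4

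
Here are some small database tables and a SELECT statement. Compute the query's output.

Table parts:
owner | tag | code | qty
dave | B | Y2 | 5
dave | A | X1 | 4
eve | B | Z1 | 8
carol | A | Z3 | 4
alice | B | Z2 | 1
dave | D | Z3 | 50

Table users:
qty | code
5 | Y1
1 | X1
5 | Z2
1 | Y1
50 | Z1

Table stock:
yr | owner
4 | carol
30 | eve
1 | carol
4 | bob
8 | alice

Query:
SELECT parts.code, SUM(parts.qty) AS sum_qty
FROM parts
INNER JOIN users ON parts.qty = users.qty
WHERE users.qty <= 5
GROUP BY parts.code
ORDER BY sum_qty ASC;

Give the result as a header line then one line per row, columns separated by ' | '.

== RESULT ==
parts.code | sum_qty
Z2 | 2
Y2 | 10

Derivation:
After JOIN users (5 rows):
parts.owner | parts.tag | parts.code | parts.qty | users.qty | users.code
dave | B | Y2 | 5 | 5 | Y1
dave | B | Y2 | 5 | 5 | Z2
alice | B | Z2 | 1 | 1 | X1
alice | B | Z2 | 1 | 1 | Y1
dave | D | Z3 | 50 | 50 | Z1
After WHERE (4 rows):
parts.owner | parts.tag | parts.code | parts.qty | users.qty | users.code
dave | B | Y2 | 5 | 5 | Y1
dave | B | Y2 | 5 | 5 | Z2
alice | B | Z2 | 1 | 1 | X1
alice | B | Z2 | 1 | 1 | Y1
After GROUP BY (2 rows):
parts.code | sum_qty
Y2 | 10
Z2 | 2
After ORDER BY (2 rows):
parts.code | sum_qty
Z2 | 2
Y2 | 10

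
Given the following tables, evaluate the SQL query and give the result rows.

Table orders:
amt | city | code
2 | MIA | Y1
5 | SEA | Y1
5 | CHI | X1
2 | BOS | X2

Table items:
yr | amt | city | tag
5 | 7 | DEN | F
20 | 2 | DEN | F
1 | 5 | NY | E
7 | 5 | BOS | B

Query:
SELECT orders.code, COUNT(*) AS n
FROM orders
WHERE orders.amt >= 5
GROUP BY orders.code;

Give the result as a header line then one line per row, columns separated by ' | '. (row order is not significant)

== RESULT ==
orders.code | n
Y1 | 1
X1 | 1

Derivation:
After WHERE (2 rows):
orders.amt | orders.city | orders.code
5 | SEA | Y1
5 | CHI | X1
After GROUP BY (2 rows):
orders.code | n
Y1 | 1
X1 | 1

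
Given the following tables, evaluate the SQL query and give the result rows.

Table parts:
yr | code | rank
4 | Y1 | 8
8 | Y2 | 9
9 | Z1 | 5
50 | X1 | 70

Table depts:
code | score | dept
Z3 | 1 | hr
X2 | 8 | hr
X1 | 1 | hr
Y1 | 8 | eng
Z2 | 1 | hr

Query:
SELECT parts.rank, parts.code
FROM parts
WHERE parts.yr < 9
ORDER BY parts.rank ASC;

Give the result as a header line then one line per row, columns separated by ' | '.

After WHERE (2 rows):
parts.yr | parts.code | parts.rank
4 | Y1 | 8
8 | Y2 | 9
After SELECT (2 rows):
parts.rank | parts.code
8 | Y1
9 | Y2
After ORDER BY (2 rows):
parts.rank | parts.code
8 | Y1
9 | Y2

== RESULT ==
parts.rank | parts.code
8 | Y1
9 | Y2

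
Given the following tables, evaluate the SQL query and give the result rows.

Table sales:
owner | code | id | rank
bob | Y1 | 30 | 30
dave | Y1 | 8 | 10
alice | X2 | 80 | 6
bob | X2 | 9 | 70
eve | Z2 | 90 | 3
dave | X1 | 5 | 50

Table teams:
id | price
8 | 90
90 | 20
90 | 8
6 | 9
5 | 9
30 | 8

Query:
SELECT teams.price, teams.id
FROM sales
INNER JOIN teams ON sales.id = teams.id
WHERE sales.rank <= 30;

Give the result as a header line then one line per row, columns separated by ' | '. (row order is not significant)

After JOIN teams (5 rows):
sales.owner | sales.code | sales.id | sales.rank | teams.id | teams.price
bob | Y1 | 30 | 30 | 30 | 8
dave | Y1 | 8 | 10 | 8 | 90
eve | Z2 | 90 | 3 | 90 | 20
eve | Z2 | 90 | 3 | 90 | 8
dave | X1 | 5 | 50 | 5 | 9
After WHERE (4 rows):
sales.owner | sales.code | sales.id | sales.rank | teams.id | teams.price
bob | Y1 | 30 | 30 | 30 | 8
dave | Y1 | 8 | 10 | 8 | 90
eve | Z2 | 90 | 3 | 90 | 20
eve | Z2 | 90 | 3 | 90 | 8
After SELECT (4 rows):
teams.price | teams.id
8 | 30
90 | 8
20 | 90
8 | 90

== RESULT ==
teams.price | teams.id
8 | 30
90 | 8
20 | 90
8 | 90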